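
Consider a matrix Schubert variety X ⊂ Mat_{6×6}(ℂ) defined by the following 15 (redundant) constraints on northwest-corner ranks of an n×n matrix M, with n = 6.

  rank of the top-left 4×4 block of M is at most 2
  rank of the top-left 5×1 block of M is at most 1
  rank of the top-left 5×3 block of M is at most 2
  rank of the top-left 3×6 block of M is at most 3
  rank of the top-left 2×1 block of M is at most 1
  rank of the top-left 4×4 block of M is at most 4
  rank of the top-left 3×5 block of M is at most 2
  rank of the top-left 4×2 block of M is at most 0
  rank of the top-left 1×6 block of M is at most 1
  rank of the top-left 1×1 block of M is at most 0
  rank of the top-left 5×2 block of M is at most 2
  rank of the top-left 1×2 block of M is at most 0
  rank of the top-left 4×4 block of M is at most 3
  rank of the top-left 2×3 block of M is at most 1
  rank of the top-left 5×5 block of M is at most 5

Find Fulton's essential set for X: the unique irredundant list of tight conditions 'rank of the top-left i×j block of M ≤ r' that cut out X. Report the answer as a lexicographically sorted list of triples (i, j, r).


The tightest implied rank at each (i,j), from the 15 conditions:

  R[1]: 0 0 1 1 1 1
  R[2]: 0 0 1 2 2 2
  R[3]: 0 0 1 2 2 3
  R[4]: 0 0 1 2 3 4
  R[5]: 1 1 2 3 4 5
  R[6]: 1 2 3 4 5 6

hence w(1..6) = (3, 4, 6, 5, 1, 2).

Fulton essential set (2 of the 9 Rothe cells):

[(3, 5, 2), (4, 2, 0)]


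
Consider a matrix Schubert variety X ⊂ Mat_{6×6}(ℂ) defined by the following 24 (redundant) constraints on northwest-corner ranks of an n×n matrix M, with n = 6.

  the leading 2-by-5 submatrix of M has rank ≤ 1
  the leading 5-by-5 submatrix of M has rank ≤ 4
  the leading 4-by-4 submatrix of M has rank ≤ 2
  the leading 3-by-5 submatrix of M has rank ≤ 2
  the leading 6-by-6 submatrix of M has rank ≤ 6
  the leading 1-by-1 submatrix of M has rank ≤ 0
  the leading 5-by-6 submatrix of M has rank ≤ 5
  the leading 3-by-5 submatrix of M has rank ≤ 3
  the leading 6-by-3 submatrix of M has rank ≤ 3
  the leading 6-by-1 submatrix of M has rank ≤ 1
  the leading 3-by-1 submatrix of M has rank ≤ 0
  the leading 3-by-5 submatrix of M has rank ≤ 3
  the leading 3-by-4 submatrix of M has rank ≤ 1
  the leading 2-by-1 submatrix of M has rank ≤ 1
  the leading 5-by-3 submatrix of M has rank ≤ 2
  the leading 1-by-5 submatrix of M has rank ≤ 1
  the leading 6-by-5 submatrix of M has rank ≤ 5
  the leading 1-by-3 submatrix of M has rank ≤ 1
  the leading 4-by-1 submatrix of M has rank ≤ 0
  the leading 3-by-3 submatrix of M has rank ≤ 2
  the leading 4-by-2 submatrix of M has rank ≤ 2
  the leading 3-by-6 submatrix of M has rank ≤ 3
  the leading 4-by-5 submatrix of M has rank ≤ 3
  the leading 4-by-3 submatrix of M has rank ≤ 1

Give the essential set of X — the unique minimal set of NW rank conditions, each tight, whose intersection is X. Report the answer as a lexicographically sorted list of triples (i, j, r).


Reconstructing r_w from the 24 given conditions:

  i=1: 0 1 1 1 1 1
  i=2: 0 1 1 1 1 2
  i=3: 0 1 1 1 2 3
  i=4: 0 1 1 2 3 4
  i=5: 1 2 2 3 4 5
  i=6: 1 2 3 4 5 6

second differences of R give the permutation w = (2, 6, 5, 4, 1, 3).

D(w) has 10 cells with 4 SE-corners; essential set:

[(2, 5, 1), (3, 4, 1), (4, 1, 0), (4, 3, 1)]


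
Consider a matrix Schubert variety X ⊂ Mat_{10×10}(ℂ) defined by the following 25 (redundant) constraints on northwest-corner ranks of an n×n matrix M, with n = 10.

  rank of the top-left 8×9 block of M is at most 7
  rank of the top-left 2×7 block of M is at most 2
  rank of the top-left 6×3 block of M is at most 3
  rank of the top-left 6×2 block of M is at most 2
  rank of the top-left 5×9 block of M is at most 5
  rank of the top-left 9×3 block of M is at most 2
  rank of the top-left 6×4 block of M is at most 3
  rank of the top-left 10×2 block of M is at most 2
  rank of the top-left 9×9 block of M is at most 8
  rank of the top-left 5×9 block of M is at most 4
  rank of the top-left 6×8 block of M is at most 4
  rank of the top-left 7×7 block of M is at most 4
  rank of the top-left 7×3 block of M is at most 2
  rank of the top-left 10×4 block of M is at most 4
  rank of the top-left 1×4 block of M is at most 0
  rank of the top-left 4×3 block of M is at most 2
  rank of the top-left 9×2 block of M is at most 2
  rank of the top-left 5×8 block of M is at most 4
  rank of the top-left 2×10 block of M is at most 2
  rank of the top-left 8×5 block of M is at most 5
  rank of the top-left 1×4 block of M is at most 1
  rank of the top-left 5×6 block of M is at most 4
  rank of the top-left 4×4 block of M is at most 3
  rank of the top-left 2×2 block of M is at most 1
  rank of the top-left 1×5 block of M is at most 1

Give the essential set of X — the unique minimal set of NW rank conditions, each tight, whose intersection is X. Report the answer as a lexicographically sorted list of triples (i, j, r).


Rank table r_w(10×10) implied by the 25 constraints:

  row 1: 0, 0, 0, 0, 1, 1, 1, 1, 1, 1
  row 2: 1, 1, 1, 1, 2, 2, 2, 2, 2, 2
  row 3: 1, 2, 2, 2, 3, 3, 3, 3, 3, 3
  row 4: 1, 2, 2, 3, 4, 4, 4, 4, 4, 4
  row 5: 1, 2, 2, 3, 4, 4, 4, 4, 4, 5
  row 6: 1, 2, 2, 3, 4, 4, 4, 4, 5, 6
  row 7: 1, 2, 2, 3, 4, 4, 4, 5, 6, 7
  row 8: 1, 2, 2, 3, 4, 5, 5, 6, 7, 8
  row 9: 1, 2, 2, 3, 4, 5, 6, 7, 8, 9
  row 10: 1, 2, 3, 4, 5, 6, 7, 8, 9, 10

giving w = (5, 1, 2, 4, 10, 9, 8, 6, 7, 3) via Δ²R.

ℓ(w)=19; the 5 essential cells (i,j,r):

[(1, 4, 0), (5, 9, 4), (6, 8, 4), (7, 7, 4), (9, 3, 2)]


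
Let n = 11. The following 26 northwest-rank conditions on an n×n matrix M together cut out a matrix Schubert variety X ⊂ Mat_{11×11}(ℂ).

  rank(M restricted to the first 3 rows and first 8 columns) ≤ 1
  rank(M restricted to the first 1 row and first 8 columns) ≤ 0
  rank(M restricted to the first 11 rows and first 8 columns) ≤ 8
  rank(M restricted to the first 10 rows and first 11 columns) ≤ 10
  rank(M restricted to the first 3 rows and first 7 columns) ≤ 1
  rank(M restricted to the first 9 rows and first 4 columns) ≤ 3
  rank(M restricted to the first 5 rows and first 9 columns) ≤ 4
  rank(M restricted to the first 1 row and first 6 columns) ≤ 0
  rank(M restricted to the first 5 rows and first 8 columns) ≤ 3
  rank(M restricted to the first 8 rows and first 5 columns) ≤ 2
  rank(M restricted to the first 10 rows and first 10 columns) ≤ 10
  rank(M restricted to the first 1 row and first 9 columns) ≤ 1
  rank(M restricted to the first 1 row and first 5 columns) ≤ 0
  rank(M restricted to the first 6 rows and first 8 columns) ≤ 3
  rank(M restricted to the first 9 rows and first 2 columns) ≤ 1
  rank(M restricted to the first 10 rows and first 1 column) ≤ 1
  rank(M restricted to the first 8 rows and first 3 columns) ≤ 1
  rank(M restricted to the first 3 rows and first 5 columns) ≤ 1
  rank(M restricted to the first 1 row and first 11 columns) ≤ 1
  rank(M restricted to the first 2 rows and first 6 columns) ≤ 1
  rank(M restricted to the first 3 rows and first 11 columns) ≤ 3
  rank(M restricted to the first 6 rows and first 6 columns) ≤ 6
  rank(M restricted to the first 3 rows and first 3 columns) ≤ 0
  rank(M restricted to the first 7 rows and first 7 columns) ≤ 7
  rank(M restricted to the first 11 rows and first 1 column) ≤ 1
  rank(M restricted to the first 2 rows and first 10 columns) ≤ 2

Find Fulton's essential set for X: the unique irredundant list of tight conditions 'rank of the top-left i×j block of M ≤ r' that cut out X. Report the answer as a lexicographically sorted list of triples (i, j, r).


Computing R[i][j] = min implied NW-rank bound (n=11, 26 conditions):

  i=1: 0, 0, 0, 0, 0, 0, 0, 0, 1, 1, 1
  i=2: 0, 0, 0, 1, 1, 1, 1, 1, 2, 2, 2
  i=3: 0, 0, 0, 1, 1, 1, 1, 1, 2, 3, 3
  i=4: 1, 1, 1, 2, 2, 2, 2, 2, 3, 4, 4
  i=5: 1, 1, 1, 2, 2, 3, 3, 3, 4, 5, 5
  i=6: 1, 1, 1, 2, 2, 3, 3, 3, 4, 5, 6
  i=7: 1, 1, 1, 2, 2, 3, 4, 4, 5, 6, 7
  i=8: 1, 1, 1, 2, 2, 3, 4, 5, 6, 7, 8
  i=9: 1, 1, 2, 3, 3, 4, 5, 6, 7, 8, 9
  i=10: 1, 2, 3, 4, 4, 5, 6, 7, 8, 9, 10
  i=11: 1, 2, 3, 4, 5, 6, 7, 8, 9, 10, 11

giving w = (9, 4, 10, 1, 6, 11, 7, 8, 3, 2, 5) via Δ²R.

Rothe diagram D(w) (33 cells), 7 SE-corners (essential conditions):

[(1, 8, 0), (3, 3, 0), (3, 8, 1), (6, 8, 3), (8, 3, 1), (8, 5, 2), (9, 2, 1)]


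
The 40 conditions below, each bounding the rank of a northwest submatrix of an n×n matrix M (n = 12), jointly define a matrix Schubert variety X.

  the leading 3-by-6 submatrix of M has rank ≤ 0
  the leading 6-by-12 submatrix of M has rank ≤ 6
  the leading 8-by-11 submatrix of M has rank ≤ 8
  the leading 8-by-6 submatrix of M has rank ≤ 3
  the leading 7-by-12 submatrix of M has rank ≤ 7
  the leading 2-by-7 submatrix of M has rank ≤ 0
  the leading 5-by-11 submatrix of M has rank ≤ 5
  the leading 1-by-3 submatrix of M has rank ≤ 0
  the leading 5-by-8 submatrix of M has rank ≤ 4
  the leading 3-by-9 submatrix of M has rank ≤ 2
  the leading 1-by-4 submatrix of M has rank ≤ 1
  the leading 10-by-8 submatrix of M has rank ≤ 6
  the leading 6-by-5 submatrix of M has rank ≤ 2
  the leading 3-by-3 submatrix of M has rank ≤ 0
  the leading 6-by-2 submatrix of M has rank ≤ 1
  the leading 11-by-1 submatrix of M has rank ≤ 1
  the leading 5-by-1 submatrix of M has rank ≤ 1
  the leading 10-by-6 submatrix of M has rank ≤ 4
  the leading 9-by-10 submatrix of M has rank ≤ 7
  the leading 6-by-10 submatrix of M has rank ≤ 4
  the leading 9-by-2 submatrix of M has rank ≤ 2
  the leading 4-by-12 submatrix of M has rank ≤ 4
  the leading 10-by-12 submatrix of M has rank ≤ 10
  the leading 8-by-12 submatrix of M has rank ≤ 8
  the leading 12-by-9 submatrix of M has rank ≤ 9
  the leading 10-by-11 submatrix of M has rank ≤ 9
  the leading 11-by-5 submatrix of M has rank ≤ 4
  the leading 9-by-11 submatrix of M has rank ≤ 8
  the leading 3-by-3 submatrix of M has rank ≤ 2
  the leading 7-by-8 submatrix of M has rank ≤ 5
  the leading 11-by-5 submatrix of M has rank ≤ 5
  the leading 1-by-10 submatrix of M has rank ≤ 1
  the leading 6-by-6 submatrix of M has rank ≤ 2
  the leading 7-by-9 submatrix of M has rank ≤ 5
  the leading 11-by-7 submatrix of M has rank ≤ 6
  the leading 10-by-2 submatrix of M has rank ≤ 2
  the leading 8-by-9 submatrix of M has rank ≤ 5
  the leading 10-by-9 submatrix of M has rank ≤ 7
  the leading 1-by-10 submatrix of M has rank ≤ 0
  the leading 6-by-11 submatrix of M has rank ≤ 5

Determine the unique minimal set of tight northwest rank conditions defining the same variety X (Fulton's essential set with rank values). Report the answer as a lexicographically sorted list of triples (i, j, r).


Reconstructing r_w from the 40 given conditions:

  0 0 0 0 0 0 0 0 0 0 1 1
  0 0 0 0 0 0 0 1 1 1 2 2
  0 0 0 0 0 0 1 2 2 2 3 3
  1 1 1 1 1 1 2 3 3 3 4 4
  1 1 2 2 2 2 3 4 4 4 5 5
  1 1 2 2 2 2 3 4 4 4 5 6
  1 2 3 3 3 3 4 5 5 5 6 7
  1 2 3 3 3 3 4 5 5 6 7 8
  1 2 3 4 4 4 5 6 6 7 8 9
  1 2 3 4 4 4 5 6 7 8 9 10
  1 2 3 4 4 5 6 7 8 9 10 11
  1 2 3 4 5 6 7 8 9 10 11 12

the unique w with this rank table is (11, 8, 7, 1, 3, 12, 2, 10, 4, 9, 6, 5).

10 SE-corners of the 37-cell Rothe diagram give Ess(w):

[(1, 10, 0), (2, 7, 0), (3, 6, 0), (6, 2, 1), (6, 6, 2), (6, 10, 4), (8, 6, 3), (8, 9, 5), (10, 6, 4), (11, 5, 4)]


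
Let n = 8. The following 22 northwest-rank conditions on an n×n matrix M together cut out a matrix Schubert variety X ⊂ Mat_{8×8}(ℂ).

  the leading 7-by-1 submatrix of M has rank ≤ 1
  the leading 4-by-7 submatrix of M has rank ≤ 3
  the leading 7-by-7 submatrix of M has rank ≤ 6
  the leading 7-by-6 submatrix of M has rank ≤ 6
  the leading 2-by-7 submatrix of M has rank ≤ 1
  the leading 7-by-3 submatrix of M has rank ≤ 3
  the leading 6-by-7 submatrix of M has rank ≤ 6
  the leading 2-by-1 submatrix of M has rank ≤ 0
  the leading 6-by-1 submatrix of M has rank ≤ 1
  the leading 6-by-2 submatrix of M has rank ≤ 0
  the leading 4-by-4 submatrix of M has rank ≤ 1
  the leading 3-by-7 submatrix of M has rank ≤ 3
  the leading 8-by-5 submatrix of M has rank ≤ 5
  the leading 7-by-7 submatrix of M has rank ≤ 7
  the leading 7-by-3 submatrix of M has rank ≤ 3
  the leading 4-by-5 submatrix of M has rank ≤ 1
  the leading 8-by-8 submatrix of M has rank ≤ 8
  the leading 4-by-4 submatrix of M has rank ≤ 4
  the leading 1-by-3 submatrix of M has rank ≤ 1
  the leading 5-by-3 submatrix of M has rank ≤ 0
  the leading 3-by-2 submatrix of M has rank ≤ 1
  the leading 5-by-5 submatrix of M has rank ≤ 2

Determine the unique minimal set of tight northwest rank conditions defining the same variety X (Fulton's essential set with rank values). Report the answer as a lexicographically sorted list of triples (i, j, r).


Rank table r_w(8×8) implied by the 22 constraints:

  row 1: 0 | 0 | 0 | 1 | 1 | 1 | 1 | 1
  row 2: 0 | 0 | 0 | 1 | 1 | 1 | 1 | 2
  row 3: 0 | 0 | 0 | 1 | 1 | 2 | 2 | 3
  row 4: 0 | 0 | 0 | 1 | 1 | 2 | 3 | 4
  row 5: 0 | 0 | 0 | 1 | 2 | 3 | 4 | 5
  row 6: 0 | 0 | 1 | 2 | 3 | 4 | 5 | 6
  row 7: 1 | 1 | 2 | 3 | 4 | 5 | 6 | 7
  row 8: 1 | 2 | 3 | 4 | 5 | 6 | 7 | 8

hence w(1..8) = (4, 8, 6, 7, 5, 3, 1, 2).

4 SE-corners of the 22-cell Rothe diagram give Ess(w):

[(2, 7, 1), (4, 5, 1), (5, 3, 0), (6, 2, 0)]


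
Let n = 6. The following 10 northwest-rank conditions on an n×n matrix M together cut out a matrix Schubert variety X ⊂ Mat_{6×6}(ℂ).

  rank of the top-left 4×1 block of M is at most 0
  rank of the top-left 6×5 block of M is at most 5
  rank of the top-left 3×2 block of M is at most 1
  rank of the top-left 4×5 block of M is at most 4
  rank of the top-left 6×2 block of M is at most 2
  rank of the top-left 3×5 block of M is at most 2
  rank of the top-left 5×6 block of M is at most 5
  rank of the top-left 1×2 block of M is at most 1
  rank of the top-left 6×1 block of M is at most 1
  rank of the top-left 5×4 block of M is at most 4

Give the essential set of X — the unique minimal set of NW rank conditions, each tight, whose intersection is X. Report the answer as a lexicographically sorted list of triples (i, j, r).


Computing R[i][j] = min implied NW-rank bound (n=6, 10 conditions):

  R[1]: 0 | 1 | 1 | 1 | 1 | 1
  R[2]: 0 | 1 | 2 | 2 | 2 | 2
  R[3]: 0 | 1 | 2 | 2 | 2 | 3
  R[4]: 0 | 1 | 2 | 3 | 3 | 4
  R[5]: 1 | 2 | 3 | 4 | 4 | 5
  R[6]: 1 | 2 | 3 | 4 | 5 | 6

so w = (2, 3, 6, 4, 1, 5).

ℓ(w)=6; the 2 essential cells (i,j,r):

[(3, 5, 2), (4, 1, 0)]


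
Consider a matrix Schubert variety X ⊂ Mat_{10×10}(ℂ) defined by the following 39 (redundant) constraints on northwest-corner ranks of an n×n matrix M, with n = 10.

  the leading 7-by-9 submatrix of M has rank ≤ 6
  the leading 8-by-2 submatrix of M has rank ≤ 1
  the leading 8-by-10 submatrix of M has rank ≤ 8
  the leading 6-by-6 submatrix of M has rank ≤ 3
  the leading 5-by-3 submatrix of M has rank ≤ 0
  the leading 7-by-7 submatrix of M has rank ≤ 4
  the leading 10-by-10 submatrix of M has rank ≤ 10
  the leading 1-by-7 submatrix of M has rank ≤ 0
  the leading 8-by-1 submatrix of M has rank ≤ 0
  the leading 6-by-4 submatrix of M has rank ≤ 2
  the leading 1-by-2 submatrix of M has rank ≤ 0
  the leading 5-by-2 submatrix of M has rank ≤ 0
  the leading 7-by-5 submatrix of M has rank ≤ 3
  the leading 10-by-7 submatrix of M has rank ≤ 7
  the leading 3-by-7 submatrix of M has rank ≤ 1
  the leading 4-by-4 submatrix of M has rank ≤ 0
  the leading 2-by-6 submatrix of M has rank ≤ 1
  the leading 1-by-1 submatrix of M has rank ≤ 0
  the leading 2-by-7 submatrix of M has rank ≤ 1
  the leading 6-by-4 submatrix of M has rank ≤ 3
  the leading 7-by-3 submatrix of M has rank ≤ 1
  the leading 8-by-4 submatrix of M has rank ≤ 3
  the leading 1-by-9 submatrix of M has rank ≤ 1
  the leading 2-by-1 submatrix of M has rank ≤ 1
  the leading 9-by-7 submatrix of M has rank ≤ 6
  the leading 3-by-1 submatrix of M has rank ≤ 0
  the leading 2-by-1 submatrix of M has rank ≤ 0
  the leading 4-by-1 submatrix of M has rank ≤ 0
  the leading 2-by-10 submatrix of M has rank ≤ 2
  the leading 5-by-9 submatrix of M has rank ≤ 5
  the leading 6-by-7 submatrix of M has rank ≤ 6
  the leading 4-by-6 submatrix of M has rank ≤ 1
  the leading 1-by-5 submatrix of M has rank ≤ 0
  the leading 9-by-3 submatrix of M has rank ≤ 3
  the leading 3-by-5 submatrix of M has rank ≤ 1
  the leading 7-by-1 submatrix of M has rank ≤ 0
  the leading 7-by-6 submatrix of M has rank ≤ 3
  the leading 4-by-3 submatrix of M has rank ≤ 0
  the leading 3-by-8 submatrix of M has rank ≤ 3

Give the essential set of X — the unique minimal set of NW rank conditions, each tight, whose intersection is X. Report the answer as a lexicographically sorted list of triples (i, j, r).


Computing R[i][j] = min implied NW-rank bound (n=10, 39 conditions):

  i=1: 0  0  0  0  0  0  0  1  1  1
  i=2: 0  0  0  0  1  1  1  2  2  2
  i=3: 0  0  0  0  1  1  1  2  3  3
  i=4: 0  0  0  0  1  1  2  3  4  4
  i=5: 0  0  0  1  2  2  3  4  5  5
  i=6: 0  1  1  2  3  3  4  5  6  6
  i=7: 0  1  1  2  3  3  4  5  6  7
  i=8: 0  1  2  3  4  4  5  6  7  8
  i=9: 1  2  3  4  5  5  6  7  8  9
  i=10: 1  2  3  4  5  6  7  8  9  10

hence w(1..10) = (8, 5, 9, 7, 4, 2, 10, 3, 1, 6).

ℓ(w)=30; the 8 essential cells (i,j,r):

[(1, 7, 0), (3, 7, 1), (4, 4, 0), (4, 6, 1), (5, 3, 0), (7, 3, 1), (7, 6, 3), (8, 1, 0)]


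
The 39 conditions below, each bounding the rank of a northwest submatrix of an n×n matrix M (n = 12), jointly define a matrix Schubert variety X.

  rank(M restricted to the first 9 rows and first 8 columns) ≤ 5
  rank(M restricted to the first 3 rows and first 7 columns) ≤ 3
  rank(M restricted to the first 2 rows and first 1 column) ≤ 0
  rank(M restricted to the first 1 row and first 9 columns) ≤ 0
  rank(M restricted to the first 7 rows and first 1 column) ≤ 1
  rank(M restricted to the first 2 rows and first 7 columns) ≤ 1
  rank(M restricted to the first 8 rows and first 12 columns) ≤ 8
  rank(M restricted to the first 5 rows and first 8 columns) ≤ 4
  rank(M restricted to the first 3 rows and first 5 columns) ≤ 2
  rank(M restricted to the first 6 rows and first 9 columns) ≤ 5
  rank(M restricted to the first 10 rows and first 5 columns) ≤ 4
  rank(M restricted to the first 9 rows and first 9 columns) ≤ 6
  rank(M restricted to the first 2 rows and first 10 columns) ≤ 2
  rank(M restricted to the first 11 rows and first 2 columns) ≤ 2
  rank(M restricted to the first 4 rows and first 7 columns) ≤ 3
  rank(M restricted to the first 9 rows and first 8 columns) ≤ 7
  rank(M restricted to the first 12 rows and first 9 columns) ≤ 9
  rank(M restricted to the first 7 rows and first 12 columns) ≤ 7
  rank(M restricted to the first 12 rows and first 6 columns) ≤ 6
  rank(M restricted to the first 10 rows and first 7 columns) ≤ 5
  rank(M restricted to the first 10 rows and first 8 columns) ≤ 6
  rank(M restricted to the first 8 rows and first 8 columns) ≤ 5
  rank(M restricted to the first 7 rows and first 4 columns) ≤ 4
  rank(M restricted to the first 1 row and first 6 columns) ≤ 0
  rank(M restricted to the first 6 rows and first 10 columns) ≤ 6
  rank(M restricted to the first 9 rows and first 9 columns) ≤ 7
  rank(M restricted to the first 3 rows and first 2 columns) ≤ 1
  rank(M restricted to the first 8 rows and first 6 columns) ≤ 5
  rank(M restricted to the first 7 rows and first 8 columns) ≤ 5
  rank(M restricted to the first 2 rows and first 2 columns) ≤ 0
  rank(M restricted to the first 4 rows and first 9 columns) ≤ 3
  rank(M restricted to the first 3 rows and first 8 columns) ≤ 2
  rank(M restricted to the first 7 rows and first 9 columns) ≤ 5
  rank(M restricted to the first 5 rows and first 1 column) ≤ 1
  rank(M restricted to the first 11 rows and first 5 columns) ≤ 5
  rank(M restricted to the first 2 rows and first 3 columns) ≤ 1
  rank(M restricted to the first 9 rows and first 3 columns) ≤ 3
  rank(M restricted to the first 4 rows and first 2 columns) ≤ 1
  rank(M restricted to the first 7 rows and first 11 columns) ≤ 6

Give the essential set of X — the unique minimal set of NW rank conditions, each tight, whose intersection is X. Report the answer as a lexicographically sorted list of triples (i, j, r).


Rank table r_w(12×12) implied by the 39 constraints:

  row 1: 0, 0, 0, 0, 0, 0, 0, 0, 0, 1, 1, 1
  row 2: 0, 0, 1, 1, 1, 1, 1, 1, 1, 2, 2, 2
  row 3: 1, 1, 2, 2, 2, 2, 2, 2, 2, 3, 3, 3
  row 4: 1, 1, 2, 3, 3, 3, 3, 3, 3, 4, 4, 4
  row 5: 1, 2, 3, 4, 4, 4, 4, 4, 4, 5, 5, 5
  row 6: 1, 2, 3, 4, 4, 5, 5, 5, 5, 6, 6, 6
  row 7: 1, 2, 3, 4, 4, 5, 5, 5, 5, 6, 6, 7
  row 8: 1, 2, 3, 4, 4, 5, 5, 5, 6, 7, 7, 8
  row 9: 1, 2, 3, 4, 4, 5, 5, 5, 6, 7, 8, 9
  row 10: 1, 2, 3, 4, 4, 5, 5, 6, 7, 8, 9, 10
  row 11: 1, 2, 3, 4, 5, 6, 6, 7, 8, 9, 10, 11
  row 12: 1, 2, 3, 4, 5, 6, 7, 8, 9, 10, 11, 12

so w = (10, 3, 1, 4, 2, 6, 12, 9, 11, 8, 5, 7).

|D(w)|=26, |Ess(w)|=8:

[(1, 9, 0), (2, 2, 0), (4, 2, 1), (7, 9, 5), (7, 11, 6), (9, 8, 5), (10, 5, 4), (10, 7, 5)]


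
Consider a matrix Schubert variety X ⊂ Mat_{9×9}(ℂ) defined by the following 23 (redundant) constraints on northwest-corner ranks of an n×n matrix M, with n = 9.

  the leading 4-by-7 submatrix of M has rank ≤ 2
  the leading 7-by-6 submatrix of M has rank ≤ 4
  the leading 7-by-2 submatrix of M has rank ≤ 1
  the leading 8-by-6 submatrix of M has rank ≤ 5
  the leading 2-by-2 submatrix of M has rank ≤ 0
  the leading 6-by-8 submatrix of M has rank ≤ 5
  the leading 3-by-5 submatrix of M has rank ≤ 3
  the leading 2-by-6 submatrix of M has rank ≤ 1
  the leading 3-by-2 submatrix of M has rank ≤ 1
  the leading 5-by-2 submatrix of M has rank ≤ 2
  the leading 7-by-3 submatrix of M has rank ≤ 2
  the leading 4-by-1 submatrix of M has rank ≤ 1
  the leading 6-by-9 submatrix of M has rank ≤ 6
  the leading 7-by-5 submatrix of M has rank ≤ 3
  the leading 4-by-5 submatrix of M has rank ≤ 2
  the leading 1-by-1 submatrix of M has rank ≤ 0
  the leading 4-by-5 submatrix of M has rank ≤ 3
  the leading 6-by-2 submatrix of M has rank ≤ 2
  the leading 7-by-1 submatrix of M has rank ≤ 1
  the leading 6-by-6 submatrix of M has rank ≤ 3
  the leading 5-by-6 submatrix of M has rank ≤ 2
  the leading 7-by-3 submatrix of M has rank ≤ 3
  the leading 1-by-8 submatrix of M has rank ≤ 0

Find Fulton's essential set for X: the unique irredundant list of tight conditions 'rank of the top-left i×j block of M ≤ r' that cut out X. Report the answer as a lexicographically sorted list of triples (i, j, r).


Computing R[i][j] = min implied NW-rank bound (n=9, 23 conditions):

  R[1]: 0 0 0 0 0 0 0 0 1
  R[2]: 0 0 1 1 1 1 1 1 2
  R[3]: 1 1 2 2 2 2 2 2 3
  R[4]: 1 1 2 2 2 2 2 3 4
  R[5]: 1 1 2 2 2 2 3 4 5
  R[6]: 1 1 2 3 3 3 4 5 6
  R[7]: 1 1 2 3 3 4 5 6 7
  R[8]: 1 2 3 4 4 5 6 7 8
  R[9]: 1 2 3 4 5 6 7 8 9

so w = (9, 3, 1, 8, 7, 4, 6, 2, 5).

Fulton essential set (6 of the 22 Rothe cells):

[(1, 8, 0), (2, 2, 0), (4, 7, 2), (5, 6, 2), (7, 2, 1), (7, 5, 3)]


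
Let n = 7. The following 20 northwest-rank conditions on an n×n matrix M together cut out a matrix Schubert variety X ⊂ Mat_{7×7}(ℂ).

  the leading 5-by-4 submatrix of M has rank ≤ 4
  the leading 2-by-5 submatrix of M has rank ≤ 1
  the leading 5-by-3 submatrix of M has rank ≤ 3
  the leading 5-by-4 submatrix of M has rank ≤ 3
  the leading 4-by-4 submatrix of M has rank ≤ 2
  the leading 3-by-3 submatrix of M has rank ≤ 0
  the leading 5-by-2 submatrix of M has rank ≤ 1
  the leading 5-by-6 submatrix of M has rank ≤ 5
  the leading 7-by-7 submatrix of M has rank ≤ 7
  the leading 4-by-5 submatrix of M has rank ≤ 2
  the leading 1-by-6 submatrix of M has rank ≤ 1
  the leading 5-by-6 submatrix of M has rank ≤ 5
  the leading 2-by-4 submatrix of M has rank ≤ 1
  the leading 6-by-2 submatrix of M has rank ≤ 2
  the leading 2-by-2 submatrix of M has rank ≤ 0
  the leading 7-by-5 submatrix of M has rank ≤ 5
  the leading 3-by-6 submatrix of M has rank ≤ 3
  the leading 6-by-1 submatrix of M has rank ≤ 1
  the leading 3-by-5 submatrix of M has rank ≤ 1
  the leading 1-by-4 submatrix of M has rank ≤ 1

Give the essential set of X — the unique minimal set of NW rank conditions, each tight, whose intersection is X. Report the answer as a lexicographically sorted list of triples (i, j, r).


Computing R[i][j] = min implied NW-rank bound (n=7, 20 conditions):

  row 1: 0  0  0  1  1  1  1
  row 2: 0  0  0  1  1  2  2
  row 3: 0  0  0  1  1  2  3
  row 4: 1  1  1  2  2  3  4
  row 5: 1  1  2  3  3  4  5
  row 6: 1  2  3  4  4  5  6
  row 7: 1  2  3  4  5  6  7

second differences of R give the permutation w = (4, 6, 7, 1, 3, 2, 5).

3 SE-corners of the 12-cell Rothe diagram give Ess(w):

[(3, 3, 0), (3, 5, 1), (5, 2, 1)]


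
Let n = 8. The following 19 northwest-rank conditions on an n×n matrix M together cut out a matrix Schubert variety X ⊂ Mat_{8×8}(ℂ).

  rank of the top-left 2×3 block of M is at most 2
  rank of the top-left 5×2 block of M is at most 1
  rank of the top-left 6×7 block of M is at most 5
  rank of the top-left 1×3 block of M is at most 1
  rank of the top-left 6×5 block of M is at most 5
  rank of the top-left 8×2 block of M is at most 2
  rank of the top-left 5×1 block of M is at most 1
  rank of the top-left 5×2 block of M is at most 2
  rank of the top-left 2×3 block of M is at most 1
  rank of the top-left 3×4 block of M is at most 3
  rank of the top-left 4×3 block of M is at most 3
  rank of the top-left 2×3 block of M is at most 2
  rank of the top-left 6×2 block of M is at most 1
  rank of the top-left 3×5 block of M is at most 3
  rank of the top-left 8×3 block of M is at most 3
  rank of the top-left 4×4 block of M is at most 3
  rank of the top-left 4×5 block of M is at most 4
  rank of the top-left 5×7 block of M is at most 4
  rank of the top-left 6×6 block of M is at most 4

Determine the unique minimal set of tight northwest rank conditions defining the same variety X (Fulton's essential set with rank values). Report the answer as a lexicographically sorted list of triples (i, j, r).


Recovering R(i,j) via the rank-extension bound from the 19 conditions:

  1  1  1  1  1  1  1  1
  1  1  1  2  2  2  2  2
  1  1  2  3  3  3  3  3
  1  1  2  3  4  4  4  4
  1  1  2  3  4  4  4  5
  1  1  2  3  4  4  5  6
  1  2  3  4  5  5  6  7
  1  2  3  4  5  6  7  8

giving w = (1, 4, 3, 5, 8, 7, 2, 6) via Δ²R.

Rothe diagram D(w) (9 cells), 4 SE-corners (essential conditions):

[(2, 3, 1), (5, 7, 4), (6, 2, 1), (6, 6, 4)]


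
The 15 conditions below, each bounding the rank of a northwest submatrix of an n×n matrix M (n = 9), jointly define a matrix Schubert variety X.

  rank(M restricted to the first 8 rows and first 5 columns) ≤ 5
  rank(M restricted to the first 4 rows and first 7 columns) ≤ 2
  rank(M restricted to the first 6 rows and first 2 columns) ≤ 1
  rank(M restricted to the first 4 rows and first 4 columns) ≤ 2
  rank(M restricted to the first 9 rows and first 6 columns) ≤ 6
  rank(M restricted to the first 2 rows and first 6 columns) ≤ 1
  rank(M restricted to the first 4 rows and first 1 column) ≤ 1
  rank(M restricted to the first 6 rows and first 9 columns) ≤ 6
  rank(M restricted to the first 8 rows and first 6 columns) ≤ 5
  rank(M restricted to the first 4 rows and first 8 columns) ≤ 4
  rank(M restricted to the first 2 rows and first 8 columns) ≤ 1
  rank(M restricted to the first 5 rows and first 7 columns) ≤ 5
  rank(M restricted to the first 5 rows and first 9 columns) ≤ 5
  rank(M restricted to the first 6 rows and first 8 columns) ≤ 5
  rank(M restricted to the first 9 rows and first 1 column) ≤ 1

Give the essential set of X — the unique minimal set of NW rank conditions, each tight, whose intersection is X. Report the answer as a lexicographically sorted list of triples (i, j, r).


Propagating the 15 rank bounds to every northwest block:

  R[1]: 1 | 1 | 1 | 1 | 1 | 1 | 1 | 1 | 1
  R[2]: 1 | 1 | 1 | 1 | 1 | 1 | 1 | 1 | 2
  R[3]: 1 | 1 | 2 | 2 | 2 | 2 | 2 | 2 | 3
  R[4]: 1 | 1 | 2 | 2 | 2 | 2 | 2 | 3 | 4
  R[5]: 1 | 1 | 2 | 3 | 3 | 3 | 3 | 4 | 5
  R[6]: 1 | 1 | 2 | 3 | 4 | 4 | 4 | 5 | 6
  R[7]: 1 | 2 | 3 | 4 | 5 | 5 | 5 | 6 | 7
  R[8]: 1 | 2 | 3 | 4 | 5 | 5 | 6 | 7 | 8
  R[9]: 1 | 2 | 3 | 4 | 5 | 6 | 7 | 8 | 9

giving w = (1, 9, 3, 8, 4, 5, 2, 7, 6) via Δ²R.

|D(w)|=16, |Ess(w)|=4:

[(2, 8, 1), (4, 7, 2), (6, 2, 1), (8, 6, 5)]


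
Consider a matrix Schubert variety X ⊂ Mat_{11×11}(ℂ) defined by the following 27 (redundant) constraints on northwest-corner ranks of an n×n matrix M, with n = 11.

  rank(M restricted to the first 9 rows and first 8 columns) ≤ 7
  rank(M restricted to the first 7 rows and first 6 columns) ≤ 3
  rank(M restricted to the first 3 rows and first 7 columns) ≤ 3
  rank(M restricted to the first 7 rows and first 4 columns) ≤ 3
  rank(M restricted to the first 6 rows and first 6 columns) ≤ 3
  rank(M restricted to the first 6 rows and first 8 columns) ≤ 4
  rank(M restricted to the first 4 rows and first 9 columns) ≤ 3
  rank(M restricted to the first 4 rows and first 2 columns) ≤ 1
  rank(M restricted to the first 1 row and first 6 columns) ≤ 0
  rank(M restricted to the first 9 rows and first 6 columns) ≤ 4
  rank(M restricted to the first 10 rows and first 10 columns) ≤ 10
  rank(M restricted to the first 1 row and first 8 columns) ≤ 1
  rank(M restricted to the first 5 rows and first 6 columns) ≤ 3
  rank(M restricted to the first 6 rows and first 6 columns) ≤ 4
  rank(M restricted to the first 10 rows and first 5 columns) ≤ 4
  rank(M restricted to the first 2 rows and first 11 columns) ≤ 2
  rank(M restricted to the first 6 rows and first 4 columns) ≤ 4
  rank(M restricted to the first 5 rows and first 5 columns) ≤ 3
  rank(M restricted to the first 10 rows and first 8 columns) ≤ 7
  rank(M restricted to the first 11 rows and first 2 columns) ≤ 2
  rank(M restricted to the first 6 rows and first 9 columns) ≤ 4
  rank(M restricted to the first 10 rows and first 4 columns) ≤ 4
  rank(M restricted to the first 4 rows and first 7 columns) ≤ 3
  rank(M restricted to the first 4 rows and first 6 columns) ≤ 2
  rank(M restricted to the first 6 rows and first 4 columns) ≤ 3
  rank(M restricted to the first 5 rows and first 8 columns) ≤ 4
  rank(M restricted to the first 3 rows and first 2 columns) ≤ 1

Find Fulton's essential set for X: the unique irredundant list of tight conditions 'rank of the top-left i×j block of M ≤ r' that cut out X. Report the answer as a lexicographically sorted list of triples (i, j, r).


Rank table r_w(11×11) implied by the 27 constraints:

  0 0 0 0 0 0 1 1 1 1 1
  1 1 1 1 1 1 2 2 2 2 2
  1 1 2 2 2 2 3 3 3 3 3
  1 1 2 2 2 2 3 3 3 4 4
  1 2 3 3 3 3 4 4 4 5 5
  1 2 3 3 3 3 4 4 4 5 6
  1 2 3 3 3 3 4 5 5 6 7
  1 2 3 4 4 4 5 6 6 7 8
  1 2 3 4 4 4 5 6 7 8 9
  1 2 3 4 4 5 6 7 8 9 10
  1 2 3 4 5 6 7 8 9 10 11

hence w(1..11) = (7, 1, 3, 10, 2, 11, 8, 4, 9, 6, 5).

|D(w)|=24, |Ess(w)|=8:

[(1, 6, 0), (4, 2, 1), (4, 6, 2), (4, 9, 3), (6, 9, 4), (7, 6, 3), (9, 6, 4), (10, 5, 4)]


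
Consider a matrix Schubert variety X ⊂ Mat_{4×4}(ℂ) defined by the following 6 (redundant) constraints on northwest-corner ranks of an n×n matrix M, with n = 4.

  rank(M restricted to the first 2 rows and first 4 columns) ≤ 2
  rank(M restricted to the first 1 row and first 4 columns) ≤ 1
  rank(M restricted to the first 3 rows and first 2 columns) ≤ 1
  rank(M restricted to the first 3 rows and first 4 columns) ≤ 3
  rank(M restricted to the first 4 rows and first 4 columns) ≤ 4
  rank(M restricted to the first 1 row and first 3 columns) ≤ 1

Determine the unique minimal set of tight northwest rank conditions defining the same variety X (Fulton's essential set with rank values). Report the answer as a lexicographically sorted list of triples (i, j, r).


Computing R[i][j] = min implied NW-rank bound (n=4, 6 conditions):

  i=1: 1, 1, 1, 1
  i=2: 1, 1, 2, 2
  i=3: 1, 1, 2, 3
  i=4: 1, 2, 3, 4

giving w = (1, 3, 4, 2) via Δ²R.

D(w) has 2 cells with 1 SE-corner; essential set:

[(3, 2, 1)]


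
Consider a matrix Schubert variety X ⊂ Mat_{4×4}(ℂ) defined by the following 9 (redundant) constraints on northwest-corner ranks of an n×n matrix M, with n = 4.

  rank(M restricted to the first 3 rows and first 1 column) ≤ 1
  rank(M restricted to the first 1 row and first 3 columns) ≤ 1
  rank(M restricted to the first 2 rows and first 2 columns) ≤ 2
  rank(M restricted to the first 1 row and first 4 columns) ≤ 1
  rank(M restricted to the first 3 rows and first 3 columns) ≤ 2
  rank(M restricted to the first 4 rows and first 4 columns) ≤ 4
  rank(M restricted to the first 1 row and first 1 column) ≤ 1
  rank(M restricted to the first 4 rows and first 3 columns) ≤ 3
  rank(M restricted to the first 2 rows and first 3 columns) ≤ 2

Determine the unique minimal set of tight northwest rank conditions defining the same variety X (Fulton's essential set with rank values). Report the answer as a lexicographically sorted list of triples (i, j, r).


Reconstructing r_w from the 9 given conditions:

  R[1]: 1  1  1  1
  R[2]: 1  2  2  2
  R[3]: 1  2  2  3
  R[4]: 1  2  3  4

second differences of R give the permutation w = (1, 2, 4, 3).

|D(w)|=1, |Ess(w)|=1:

[(3, 3, 2)]


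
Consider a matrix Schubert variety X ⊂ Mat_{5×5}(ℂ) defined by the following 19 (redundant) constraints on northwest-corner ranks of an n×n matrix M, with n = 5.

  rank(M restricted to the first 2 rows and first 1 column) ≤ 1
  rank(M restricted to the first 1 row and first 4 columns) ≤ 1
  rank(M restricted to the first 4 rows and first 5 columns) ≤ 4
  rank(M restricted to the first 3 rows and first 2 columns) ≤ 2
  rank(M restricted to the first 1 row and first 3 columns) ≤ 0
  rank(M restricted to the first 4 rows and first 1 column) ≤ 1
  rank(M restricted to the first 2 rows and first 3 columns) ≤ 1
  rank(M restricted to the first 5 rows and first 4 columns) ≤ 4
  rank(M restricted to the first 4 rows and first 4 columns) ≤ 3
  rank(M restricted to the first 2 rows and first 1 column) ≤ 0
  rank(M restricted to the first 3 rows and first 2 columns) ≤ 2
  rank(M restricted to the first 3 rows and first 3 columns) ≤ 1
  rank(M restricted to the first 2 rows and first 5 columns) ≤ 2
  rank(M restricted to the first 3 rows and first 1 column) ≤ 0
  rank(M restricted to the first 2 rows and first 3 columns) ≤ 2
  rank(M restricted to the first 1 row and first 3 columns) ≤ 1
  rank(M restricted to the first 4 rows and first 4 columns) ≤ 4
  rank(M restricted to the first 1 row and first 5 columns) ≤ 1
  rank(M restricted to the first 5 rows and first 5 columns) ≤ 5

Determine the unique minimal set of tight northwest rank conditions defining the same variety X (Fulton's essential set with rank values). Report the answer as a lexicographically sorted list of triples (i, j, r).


Propagating the 19 rank bounds to every northwest block:

  row 1: 0 | 0 | 0 | 1 | 1
  row 2: 0 | 1 | 1 | 2 | 2
  row 3: 0 | 1 | 1 | 2 | 3
  row 4: 1 | 2 | 2 | 3 | 4
  row 5: 1 | 2 | 3 | 4 | 5

second differences of R give the permutation w = (4, 2, 5, 1, 3).

D(w) has 6 cells with 3 SE-corners; essential set:

[(1, 3, 0), (3, 1, 0), (3, 3, 1)]


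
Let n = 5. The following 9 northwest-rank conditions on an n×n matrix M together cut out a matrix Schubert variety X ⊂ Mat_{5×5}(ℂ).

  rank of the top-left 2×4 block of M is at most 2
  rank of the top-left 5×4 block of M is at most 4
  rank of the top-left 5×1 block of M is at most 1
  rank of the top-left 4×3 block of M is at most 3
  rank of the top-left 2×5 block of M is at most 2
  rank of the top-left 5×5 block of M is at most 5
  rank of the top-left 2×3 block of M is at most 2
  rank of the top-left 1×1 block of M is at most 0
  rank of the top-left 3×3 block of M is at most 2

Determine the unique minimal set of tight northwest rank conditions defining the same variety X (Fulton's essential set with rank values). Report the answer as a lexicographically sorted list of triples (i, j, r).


Rank table r_w(5×5) implied by the 9 constraints:

  R[1]: 0 1 1 1 1
  R[2]: 1 2 2 2 2
  R[3]: 1 2 2 3 3
  R[4]: 1 2 3 4 4
  R[5]: 1 2 3 4 5

the unique w with this rank table is (2, 1, 4, 3, 5).

Rothe diagram D(w) (2 cells), 2 SE-corners (essential conditions):

[(1, 1, 0), (3, 3, 2)]


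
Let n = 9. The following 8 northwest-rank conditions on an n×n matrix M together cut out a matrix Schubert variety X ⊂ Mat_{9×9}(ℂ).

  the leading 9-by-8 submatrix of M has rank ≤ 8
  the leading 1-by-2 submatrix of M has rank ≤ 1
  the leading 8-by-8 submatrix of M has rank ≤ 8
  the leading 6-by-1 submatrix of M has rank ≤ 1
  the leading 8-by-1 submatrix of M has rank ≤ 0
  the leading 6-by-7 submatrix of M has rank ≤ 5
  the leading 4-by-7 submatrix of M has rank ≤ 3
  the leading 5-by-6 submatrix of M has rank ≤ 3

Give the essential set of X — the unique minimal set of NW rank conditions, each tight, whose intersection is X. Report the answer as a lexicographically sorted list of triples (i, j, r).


Recovering R(i,j) via the rank-extension bound from the 8 conditions:

  0, 1, 1, 1, 1, 1, 1, 1, 1
  0, 1, 2, 2, 2, 2, 2, 2, 2
  0, 1, 2, 3, 3, 3, 3, 3, 3
  0, 1, 2, 3, 3, 3, 3, 4, 4
  0, 1, 2, 3, 3, 3, 4, 5, 5
  0, 1, 2, 3, 4, 4, 5, 6, 6
  0, 1, 2, 3, 4, 5, 6, 7, 7
  0, 1, 2, 3, 4, 5, 6, 7, 8
  1, 2, 3, 4, 5, 6, 7, 8, 9

giving w = (2, 3, 4, 8, 7, 5, 6, 9, 1) via Δ²R.

D(w) has 13 cells with 3 SE-corners; essential set:

[(4, 7, 3), (5, 6, 3), (8, 1, 0)]


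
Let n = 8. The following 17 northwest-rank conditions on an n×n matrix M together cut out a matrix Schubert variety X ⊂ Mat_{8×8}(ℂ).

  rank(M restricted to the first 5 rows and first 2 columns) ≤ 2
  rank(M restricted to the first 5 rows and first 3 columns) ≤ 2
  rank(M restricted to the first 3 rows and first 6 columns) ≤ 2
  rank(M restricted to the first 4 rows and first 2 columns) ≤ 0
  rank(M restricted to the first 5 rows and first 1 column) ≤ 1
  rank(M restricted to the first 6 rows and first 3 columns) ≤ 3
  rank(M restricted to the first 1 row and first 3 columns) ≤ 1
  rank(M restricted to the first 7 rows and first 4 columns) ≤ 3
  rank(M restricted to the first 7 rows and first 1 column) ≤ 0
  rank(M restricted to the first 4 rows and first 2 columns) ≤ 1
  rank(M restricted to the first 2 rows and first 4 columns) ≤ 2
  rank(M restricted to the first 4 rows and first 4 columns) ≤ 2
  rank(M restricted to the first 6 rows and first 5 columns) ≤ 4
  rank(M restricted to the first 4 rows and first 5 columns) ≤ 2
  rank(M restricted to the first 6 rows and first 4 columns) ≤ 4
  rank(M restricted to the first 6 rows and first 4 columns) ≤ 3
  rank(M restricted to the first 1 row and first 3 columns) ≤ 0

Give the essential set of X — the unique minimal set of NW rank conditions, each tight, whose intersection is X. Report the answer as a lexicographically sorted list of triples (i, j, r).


The tightest implied rank at each (i,j), from the 17 conditions:

  0 | 0 | 0 | 1 | 1 | 1 | 1 | 1
  0 | 0 | 1 | 2 | 2 | 2 | 2 | 2
  0 | 0 | 1 | 2 | 2 | 2 | 3 | 3
  0 | 0 | 1 | 2 | 2 | 3 | 4 | 4
  0 | 1 | 2 | 3 | 3 | 4 | 5 | 5
  0 | 1 | 2 | 3 | 4 | 5 | 6 | 6
  0 | 1 | 2 | 3 | 4 | 5 | 6 | 7
  1 | 2 | 3 | 4 | 5 | 6 | 7 | 8

the unique w with this rank table is (4, 3, 7, 6, 2, 5, 8, 1).

Fulton essential set (5 of the 15 Rothe cells):

[(1, 3, 0), (3, 6, 2), (4, 2, 0), (4, 5, 2), (7, 1, 0)]


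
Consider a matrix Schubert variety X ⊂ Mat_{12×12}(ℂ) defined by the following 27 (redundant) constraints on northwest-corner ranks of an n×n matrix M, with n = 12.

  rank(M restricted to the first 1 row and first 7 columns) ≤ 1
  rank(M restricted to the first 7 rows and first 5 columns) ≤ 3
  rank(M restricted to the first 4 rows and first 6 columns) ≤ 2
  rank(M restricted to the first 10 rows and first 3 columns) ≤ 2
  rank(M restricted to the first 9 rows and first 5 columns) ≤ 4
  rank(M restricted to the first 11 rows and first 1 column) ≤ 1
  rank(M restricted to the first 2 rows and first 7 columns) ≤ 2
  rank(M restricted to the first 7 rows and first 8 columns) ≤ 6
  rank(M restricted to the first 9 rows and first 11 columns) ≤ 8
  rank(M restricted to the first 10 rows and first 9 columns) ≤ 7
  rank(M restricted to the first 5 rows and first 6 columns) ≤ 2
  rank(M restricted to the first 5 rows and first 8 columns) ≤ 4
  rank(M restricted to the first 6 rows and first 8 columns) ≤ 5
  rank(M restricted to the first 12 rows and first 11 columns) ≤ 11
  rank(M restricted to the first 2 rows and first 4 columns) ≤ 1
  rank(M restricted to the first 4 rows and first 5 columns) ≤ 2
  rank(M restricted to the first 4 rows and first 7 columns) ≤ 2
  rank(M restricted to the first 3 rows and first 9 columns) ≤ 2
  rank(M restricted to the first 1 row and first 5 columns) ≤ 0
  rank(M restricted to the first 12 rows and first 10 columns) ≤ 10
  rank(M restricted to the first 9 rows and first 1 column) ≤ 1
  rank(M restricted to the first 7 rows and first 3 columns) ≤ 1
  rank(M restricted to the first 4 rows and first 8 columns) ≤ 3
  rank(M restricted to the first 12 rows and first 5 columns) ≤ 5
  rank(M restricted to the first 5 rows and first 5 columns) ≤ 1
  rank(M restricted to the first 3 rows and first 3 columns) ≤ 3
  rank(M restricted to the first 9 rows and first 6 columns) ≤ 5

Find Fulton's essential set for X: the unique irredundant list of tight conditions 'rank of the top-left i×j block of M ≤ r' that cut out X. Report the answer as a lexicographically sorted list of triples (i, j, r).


The tightest implied rank at each (i,j), from the 27 conditions:

  R[1]: 0 | 0 | 0 | 0 | 0 | 1 | 1 | 1 | 1 | 1 | 1 | 1
  R[2]: 1 | 1 | 1 | 1 | 1 | 2 | 2 | 2 | 2 | 2 | 2 | 2
  R[3]: 1 | 1 | 1 | 1 | 1 | 2 | 2 | 2 | 2 | 3 | 3 | 3
  R[4]: 1 | 1 | 1 | 1 | 1 | 2 | 2 | 3 | 3 | 4 | 4 | 4
  R[5]: 1 | 1 | 1 | 1 | 1 | 2 | 3 | 4 | 4 | 5 | 5 | 5
  R[6]: 1 | 1 | 1 | 2 | 2 | 3 | 4 | 5 | 5 | 6 | 6 | 6
  R[7]: 1 | 1 | 1 | 2 | 3 | 4 | 5 | 6 | 6 | 7 | 7 | 7
  R[8]: 1 | 2 | 2 | 3 | 4 | 5 | 6 | 7 | 7 | 8 | 8 | 8
  R[9]: 1 | 2 | 2 | 3 | 4 | 5 | 6 | 7 | 7 | 8 | 8 | 9
  R[10]: 1 | 2 | 2 | 3 | 4 | 5 | 6 | 7 | 7 | 8 | 9 | 10
  R[11]: 1 | 2 | 3 | 4 | 5 | 6 | 7 | 8 | 8 | 9 | 10 | 11
  R[12]: 1 | 2 | 3 | 4 | 5 | 6 | 7 | 8 | 9 | 10 | 11 | 12

giving w = (6, 1, 10, 8, 7, 4, 5, 2, 12, 11, 3, 9) via Δ²R.

ℓ(w)=30; the 8 essential cells (i,j,r):

[(1, 5, 0), (3, 9, 2), (4, 7, 2), (5, 5, 1), (7, 3, 1), (9, 11, 8), (10, 3, 2), (10, 9, 7)]
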